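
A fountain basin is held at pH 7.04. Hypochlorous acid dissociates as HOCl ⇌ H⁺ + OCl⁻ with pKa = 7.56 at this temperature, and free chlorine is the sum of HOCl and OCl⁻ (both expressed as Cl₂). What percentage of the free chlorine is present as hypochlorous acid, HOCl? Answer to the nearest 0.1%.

[OCl⁻]/[HOCl] = 10^(pH − pKa) = 10^(7.04 − 7.56) = 10^-0.52 = 0.302.
Fraction as HOCl = 1 / (1 + 0.302) = 0.7681.

76.8%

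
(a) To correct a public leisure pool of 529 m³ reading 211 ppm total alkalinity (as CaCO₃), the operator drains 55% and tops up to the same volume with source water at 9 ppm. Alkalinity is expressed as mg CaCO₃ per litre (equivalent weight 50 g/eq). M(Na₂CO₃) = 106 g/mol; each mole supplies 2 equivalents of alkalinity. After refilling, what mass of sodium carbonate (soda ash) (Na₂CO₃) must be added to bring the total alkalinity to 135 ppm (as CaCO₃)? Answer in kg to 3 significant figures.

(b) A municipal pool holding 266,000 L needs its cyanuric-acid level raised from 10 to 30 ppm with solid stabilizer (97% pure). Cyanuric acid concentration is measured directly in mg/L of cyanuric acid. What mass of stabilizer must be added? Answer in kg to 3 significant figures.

(a) 19.7 kg; (b) 5.48 kg

(a) Volume: 529 m³ = 529,000 L.
(a) After draining 55% and refilling: 211 × 0.45 + 9 × 0.55 = 99.9 ppm.
(a) Deficit to target: 135 − 99.9 = 35.1 mg/L.
(a) As CaCO₃: 35.1 mg/L × 529,000 L = 18,570 g; ÷ 50 g/eq ÷ 2 = 185.7 mol Na₂CO₃.
(a) Mass: 185.7 × 106 = 19,680 g.

(b) CYA to add: (30 − 10) = 20 mg/L × 266,000 L = 5320 g cyanuric acid.
(b) At 97% purity: 5320 / 0.97 = 5485 g product.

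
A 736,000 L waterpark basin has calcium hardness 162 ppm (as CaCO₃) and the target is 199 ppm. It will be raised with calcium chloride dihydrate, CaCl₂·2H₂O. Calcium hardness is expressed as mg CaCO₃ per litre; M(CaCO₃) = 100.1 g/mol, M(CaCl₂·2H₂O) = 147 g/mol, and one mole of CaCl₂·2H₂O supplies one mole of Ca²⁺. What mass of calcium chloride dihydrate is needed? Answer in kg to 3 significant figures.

Hardness to add: (199 − 162) = 37 mg/L as CaCO₃ × 736,000 L = 27,230 g as CaCO₃.
Moles of Ca²⁺ (1 mol Ca²⁺ ≡ 1 mol CaCO₃): 27,230 / 100.1 g/mol = 272 mol.
Mass of CaCl₂·2H₂O: 272 × 147 = 39,990 g.

40.0 kg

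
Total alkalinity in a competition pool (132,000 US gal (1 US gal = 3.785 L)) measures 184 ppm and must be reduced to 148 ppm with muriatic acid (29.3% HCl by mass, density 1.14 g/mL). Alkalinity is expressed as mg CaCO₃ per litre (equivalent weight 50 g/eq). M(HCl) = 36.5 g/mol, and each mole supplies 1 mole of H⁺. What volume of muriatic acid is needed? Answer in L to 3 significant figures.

39.3 L

Volume: 132,000 US gal × 3.785 L/gal = 499,620 L.
Alkalinity to neutralize: (184 − 148) = 36 mg/L as CaCO₃ × 499,620 L = 17,990 g as CaCO₃.
Equivalents of H⁺ required: 17,990 ÷ 50 g/eq = 359.7 eq = 359.7 mol HCl.
Mass of HCl: 359.7 × 36.5 = 13,130 g.
Mass of 29.3% solution: 13,130 / 0.293 = 44,810 g.
Volume: 44,810 g ÷ 1.14 g/mL = 39,310 mL.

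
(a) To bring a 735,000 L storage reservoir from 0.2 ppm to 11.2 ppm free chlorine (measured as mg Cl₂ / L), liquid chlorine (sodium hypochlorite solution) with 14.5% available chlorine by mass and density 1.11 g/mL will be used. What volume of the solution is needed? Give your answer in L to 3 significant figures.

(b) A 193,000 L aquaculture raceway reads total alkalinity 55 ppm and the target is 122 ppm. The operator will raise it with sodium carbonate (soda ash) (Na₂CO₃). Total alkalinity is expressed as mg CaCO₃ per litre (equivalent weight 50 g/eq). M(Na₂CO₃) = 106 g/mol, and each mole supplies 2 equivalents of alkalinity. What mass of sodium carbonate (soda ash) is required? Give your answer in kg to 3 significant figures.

(a) 50.2 L; (b) 13.7 kg

(a) Chlorine deficit: 11.2 − 0.2 = 11 ppm = 11 mg/L as Cl₂.
(a) Cl₂ equivalent needed: 11 mg/L × 735,000 L = 8,085,000 mg = 8085 g.
(a) Product at 14.5% available chlorine: 8085 / 0.145 = 55,760 g.
(a) Volume at density 1.11 g/mL: 55,760 g ÷ 1.11 g/mL = 50,230 mL.

(b) Alkalinity to add: (122 − 55) = 67 mg/L as CaCO₃ × 193,000 L = 12,930 g as CaCO₃.
(b) Equivalents: 12,930 g ÷ 50 g/eq = 258.6 eq.
(b) Each mole of Na₂CO₃ supplies 2 eq, so 258.6 / 2 = 129.3 mol.
(b) Mass: 129.3 mol × 106 g/mol = 13,710 g.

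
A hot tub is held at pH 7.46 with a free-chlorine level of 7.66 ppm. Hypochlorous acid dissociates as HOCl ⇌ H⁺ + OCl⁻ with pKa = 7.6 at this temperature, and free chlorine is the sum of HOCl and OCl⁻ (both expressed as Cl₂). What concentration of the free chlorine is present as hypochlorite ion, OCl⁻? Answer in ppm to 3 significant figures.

[OCl⁻]/[HOCl] = 10^(pH − pKa) = 10^(7.46 − 7.6) = 10^-0.14 = 0.7244.
Fraction as HOCl = 1 / (1 + 0.7244) = 0.5799.
OCl⁻ = (1 − 0.5799) × 7.66 ppm = 3.218 ppm.

3.22 ppm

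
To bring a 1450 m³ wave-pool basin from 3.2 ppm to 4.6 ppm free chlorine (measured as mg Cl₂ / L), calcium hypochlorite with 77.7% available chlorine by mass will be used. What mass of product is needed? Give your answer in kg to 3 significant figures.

2.61 kg

Volume: 1450 m³ = 1,450,000 L.
Chlorine deficit: 4.6 − 3.2 = 1.4 ppm = 1.4 mg/L as Cl₂.
Cl₂ equivalent needed: 1.4 mg/L × 1,450,000 L = 2,030,000 mg = 2030 g.
Product at 77.7% available chlorine: 2030 / 0.777 = 2613 g.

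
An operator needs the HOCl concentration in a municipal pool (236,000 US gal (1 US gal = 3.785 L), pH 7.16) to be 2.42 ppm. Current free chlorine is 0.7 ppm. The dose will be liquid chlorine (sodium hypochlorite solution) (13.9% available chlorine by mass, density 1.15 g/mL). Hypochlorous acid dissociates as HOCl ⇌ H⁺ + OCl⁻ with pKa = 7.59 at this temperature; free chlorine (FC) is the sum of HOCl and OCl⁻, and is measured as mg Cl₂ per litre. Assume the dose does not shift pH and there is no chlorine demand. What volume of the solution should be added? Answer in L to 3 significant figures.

14.6 L

Volume: 236,000 US gal × 3.785 L/gal = 893,260 L.
[OCl⁻]/[HOCl] = 10^(pH − pKa) = 10^(7.16 − 7.59) = 0.3715; fraction as HOCl = 1/(1 + 0.3715) = 0.7291.
Free chlorine required for 2.42 ppm HOCl: 2.42 / 0.7291 = 3.319 ppm.
FC to add: 3.319 − 0.7 = 2.619 mg/L as Cl₂.
Cl₂ equivalent: 2.619 mg/L × 893,260 L = 2340 g.
Product at 13.9% available Cl: 2340 / 0.139 = 16,830 g.
Volume: 16,830 g ÷ 1.15 g/mL = 14,640 mL.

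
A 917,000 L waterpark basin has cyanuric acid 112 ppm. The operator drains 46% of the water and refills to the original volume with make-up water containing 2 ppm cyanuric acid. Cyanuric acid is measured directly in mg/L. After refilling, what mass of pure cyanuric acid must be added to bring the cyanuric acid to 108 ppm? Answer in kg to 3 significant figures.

After draining 46% and refilling: 112 × 0.54 + 2 × 0.46 = 61.4 ppm.
Deficit to target: 108 − 61.4 = 46.6 mg/L.
Mass: 46.6 mg/L × 917,000 L = 42,730 g cyanuric acid.

42.7 kg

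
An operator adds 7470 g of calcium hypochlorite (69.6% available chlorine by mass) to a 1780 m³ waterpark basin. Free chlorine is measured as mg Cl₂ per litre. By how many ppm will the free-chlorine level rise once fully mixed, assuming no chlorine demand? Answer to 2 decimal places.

2.92 ppm

Volume: 1780 m³ = 1,780,000 L.
Available chlorine delivered: 7470 g × 0.696 = 5199 g as Cl₂.
Concentration rise: 5199 g / 1,780,000 L = 2.921 mg/L = 2.92 ppm.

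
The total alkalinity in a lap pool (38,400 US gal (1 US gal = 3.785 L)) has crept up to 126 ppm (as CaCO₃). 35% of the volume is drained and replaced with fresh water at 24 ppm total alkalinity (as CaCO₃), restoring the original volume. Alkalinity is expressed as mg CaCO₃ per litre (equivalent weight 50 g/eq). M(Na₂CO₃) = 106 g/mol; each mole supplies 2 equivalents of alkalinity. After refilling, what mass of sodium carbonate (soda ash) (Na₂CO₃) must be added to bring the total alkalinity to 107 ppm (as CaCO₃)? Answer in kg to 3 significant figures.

2.57 kg

Volume: 38,400 US gal × 3.785 L/gal = 145,344 L.
After draining 35% and refilling: 126 × 0.65 + 24 × 0.35 = 90.3 ppm.
Deficit to target: 107 − 90.3 = 16.7 mg/L.
As CaCO₃: 16.7 mg/L × 145,344 L = 2427 g; ÷ 50 g/eq ÷ 2 = 24.27 mol Na₂CO₃.
Mass: 24.27 × 106 = 2573 g.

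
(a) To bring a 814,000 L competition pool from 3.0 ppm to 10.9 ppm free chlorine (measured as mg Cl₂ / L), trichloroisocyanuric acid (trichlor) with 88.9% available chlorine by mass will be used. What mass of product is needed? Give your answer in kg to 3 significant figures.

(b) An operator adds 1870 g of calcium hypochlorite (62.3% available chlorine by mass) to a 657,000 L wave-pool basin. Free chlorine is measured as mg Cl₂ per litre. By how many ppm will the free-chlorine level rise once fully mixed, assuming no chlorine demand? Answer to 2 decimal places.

(a) Chlorine deficit: 10.9 − 3.0 = 7.9 ppm = 7.9 mg/L as Cl₂.
(a) Cl₂ equivalent needed: 7.9 mg/L × 814,000 L = 6,431,000 mg = 6431 g.
(a) Product at 88.9% available chlorine: 6431 / 0.889 = 7234 g.

(b) Available chlorine delivered: 1870 g × 0.623 = 1165 g as Cl₂.
(b) Concentration rise: 1165 g / 657,000 L = 1.773 mg/L = 1.77 ppm.

(a) 7.23 kg; (b) 1.77 ppm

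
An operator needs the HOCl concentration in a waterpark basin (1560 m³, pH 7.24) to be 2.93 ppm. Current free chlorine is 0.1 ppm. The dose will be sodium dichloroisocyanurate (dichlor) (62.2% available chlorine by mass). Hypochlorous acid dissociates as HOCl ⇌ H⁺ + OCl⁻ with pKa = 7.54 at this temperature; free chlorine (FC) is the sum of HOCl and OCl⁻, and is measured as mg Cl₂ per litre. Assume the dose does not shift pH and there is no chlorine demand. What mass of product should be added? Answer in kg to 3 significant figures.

10.8 kg

Volume: 1560 m³ = 1,560,000 L.
[OCl⁻]/[HOCl] = 10^(pH − pKa) = 10^(7.24 − 7.54) = 0.5012; fraction as HOCl = 1/(1 + 0.5012) = 0.6661.
Free chlorine required for 2.93 ppm HOCl: 2.93 / 0.6661 = 4.398 ppm.
FC to add: 4.398 − 0.1 = 4.298 mg/L as Cl₂.
Cl₂ equivalent: 4.298 mg/L × 1,560,000 L = 6706 g.
Product at 62.2% available Cl: 6706 / 0.622 = 10,780 g.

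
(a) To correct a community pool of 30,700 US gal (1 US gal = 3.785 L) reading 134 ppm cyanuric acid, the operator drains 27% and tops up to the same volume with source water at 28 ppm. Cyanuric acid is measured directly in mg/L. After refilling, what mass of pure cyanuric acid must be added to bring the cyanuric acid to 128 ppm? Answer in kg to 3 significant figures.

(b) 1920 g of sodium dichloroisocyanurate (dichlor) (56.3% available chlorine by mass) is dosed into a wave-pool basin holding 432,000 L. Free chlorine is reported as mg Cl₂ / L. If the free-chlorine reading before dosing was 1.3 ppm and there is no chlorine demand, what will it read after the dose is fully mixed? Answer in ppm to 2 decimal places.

(a) Volume: 30,700 US gal × 3.785 L/gal = 116,200 L.
(a) After draining 27% and refilling: 134 × 0.73 + 28 × 0.27 = 105.38 ppm.
(a) Deficit to target: 128 − 105.38 = 22.62 mg/L.
(a) Mass: 22.62 mg/L × 116,200 L = 2628 g cyanuric acid.

(b) Available chlorine delivered: 1920 g × 0.563 = 1081 g as Cl₂.
(b) Concentration rise: 1081 g / 432,000 L = 2.502 mg/L = 2.50 ppm.
(b) Final FC: 1.3 + 2.50 = 3.80 ppm.

(a) 2.63 kg; (b) 3.80 ppm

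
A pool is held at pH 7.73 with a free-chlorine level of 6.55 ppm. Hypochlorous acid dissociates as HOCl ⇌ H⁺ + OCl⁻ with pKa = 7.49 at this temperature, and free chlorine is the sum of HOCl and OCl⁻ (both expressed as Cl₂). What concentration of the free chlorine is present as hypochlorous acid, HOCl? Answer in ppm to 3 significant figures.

[OCl⁻]/[HOCl] = 10^(pH − pKa) = 10^(7.73 − 7.49) = 10^0.24 = 1.738.
Fraction as HOCl = 1 / (1 + 1.738) = 0.3653.
HOCl = 0.3653 × 6.55 ppm = 2.392 ppm.

2.39 ppm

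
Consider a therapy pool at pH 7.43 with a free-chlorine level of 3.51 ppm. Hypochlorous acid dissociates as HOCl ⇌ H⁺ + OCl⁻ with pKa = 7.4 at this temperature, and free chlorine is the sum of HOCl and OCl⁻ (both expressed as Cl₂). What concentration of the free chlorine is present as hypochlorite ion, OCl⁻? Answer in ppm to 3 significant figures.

[OCl⁻]/[HOCl] = 10^(pH − pKa) = 10^(7.43 − 7.4) = 10^0.03 = 1.072.
Fraction as HOCl = 1 / (1 + 1.072) = 0.4827.
OCl⁻ = (1 − 0.4827) × 3.51 ppm = 1.816 ppm.

1.82 ppm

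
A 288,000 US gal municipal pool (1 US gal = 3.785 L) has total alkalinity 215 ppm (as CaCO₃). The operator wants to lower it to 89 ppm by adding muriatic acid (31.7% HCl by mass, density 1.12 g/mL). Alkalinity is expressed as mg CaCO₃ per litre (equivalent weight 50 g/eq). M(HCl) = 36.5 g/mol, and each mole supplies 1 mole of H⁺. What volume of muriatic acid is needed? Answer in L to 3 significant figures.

282 L

Volume: 288,000 US gal × 3.785 L/gal = 1,090,080 L.
Alkalinity to neutralize: (215 − 89) = 126 mg/L as CaCO₃ × 1,090,080 L = 137,400 g as CaCO₃.
Equivalents of H⁺ required: 137,400 ÷ 50 g/eq = 2747 eq = 2747 mol HCl.
Mass of HCl: 2747 × 36.5 = 100,300 g.
Mass of 31.7% solution: 100,300 / 0.317 = 316,300 g.
Volume: 316,300 g ÷ 1.12 g/mL = 282,400 mL.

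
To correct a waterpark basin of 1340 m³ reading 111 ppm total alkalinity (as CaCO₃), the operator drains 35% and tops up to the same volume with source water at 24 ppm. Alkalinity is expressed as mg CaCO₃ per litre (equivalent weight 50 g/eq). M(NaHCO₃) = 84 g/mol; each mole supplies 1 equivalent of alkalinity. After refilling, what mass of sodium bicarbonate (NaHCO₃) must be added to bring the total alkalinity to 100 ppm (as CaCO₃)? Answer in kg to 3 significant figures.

Volume: 1340 m³ = 1,340,000 L.
After draining 35% and refilling: 111 × 0.65 + 24 × 0.35 = 80.55 ppm.
Deficit to target: 100 − 80.55 = 19.45 mg/L.
As CaCO₃: 19.45 mg/L × 1,340,000 L = 26,060 g; ÷ 50 g/eq ÷ 1 = 521.3 mol NaHCO₃.
Mass: 521.3 × 84 = 43,790 g.

43.8 kg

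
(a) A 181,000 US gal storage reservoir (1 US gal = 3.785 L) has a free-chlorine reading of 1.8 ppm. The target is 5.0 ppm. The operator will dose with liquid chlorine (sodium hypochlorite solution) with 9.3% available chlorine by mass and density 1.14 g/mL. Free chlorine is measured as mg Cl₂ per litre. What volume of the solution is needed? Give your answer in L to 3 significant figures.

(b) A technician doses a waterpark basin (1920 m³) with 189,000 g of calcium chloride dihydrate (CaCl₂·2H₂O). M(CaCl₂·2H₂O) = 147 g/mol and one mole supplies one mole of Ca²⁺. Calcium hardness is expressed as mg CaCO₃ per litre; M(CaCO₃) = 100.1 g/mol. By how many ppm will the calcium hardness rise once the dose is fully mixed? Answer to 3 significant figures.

(a) Volume: 181,000 US gal × 3.785 L/gal = 685,085 L.
(a) Chlorine deficit: 5.0 − 1.8 = 3.2 ppm = 3.2 mg/L as Cl₂.
(a) Cl₂ equivalent needed: 3.2 mg/L × 685,085 L = 2,192,000 mg = 2192 g.
(a) Product at 9.3% available chlorine: 2192 / 0.093 = 23,570 g.
(a) Volume at density 1.14 g/mL: 23,570 g ÷ 1.14 g/mL = 20,680 mL.

(b) Volume: 1920 m³ = 1,920,000 L.
(b) Moles of Ca²⁺: 189,000 g ÷ 147 g/mol = 1286 mol.
(b) As CaCO₃: 1286 mol × 100.1 g/mol = 128,700 g.
(b) Rise: 128,700 g / 1,920,000 L × 1000 = 67.03 mg/L.

(a) 20.7 L; (b) 67.0 ppm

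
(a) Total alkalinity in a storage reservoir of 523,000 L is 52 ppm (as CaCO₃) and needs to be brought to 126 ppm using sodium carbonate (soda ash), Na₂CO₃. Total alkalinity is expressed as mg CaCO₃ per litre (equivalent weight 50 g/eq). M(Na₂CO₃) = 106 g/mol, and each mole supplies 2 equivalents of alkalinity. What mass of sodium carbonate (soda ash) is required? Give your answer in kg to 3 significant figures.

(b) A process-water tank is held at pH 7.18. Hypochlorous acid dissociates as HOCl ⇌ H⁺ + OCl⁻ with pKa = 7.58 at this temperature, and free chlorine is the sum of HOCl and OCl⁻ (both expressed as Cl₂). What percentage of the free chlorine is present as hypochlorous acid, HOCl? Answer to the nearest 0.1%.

(a) Alkalinity to add: (126 − 52) = 74 mg/L as CaCO₃ × 523,000 L = 38,700 g as CaCO₃.
(a) Equivalents: 38,700 g ÷ 50 g/eq = 774 eq.
(a) Each mole of Na₂CO₃ supplies 2 eq, so 774 / 2 = 387 mol.
(a) Mass: 387 mol × 106 g/mol = 41,020 g.

(b) [OCl⁻]/[HOCl] = 10^(pH − pKa) = 10^(7.18 − 7.58) = 10^-0.40 = 0.3981.
(b) Fraction as HOCl = 1 / (1 + 0.3981) = 0.7153.

(a) 41.0 kg; (b) 71.5%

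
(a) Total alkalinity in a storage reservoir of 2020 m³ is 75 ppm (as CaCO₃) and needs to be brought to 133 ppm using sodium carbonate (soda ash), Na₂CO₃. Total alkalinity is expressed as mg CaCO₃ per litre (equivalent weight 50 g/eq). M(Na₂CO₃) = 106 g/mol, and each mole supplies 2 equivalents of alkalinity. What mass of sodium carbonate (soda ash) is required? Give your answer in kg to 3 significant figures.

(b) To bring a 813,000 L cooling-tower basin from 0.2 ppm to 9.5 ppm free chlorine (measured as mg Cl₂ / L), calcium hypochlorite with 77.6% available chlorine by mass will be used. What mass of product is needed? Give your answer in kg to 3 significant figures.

(a) Volume: 2020 m³ = 2,020,000 L.
(a) Alkalinity to add: (133 − 75) = 58 mg/L as CaCO₃ × 2,020,000 L = 117,200 g as CaCO₃.
(a) Equivalents: 117,200 g ÷ 50 g/eq = 2343 eq.
(a) Each mole of Na₂CO₃ supplies 2 eq, so 2343 / 2 = 1172 mol.
(a) Mass: 1172 mol × 106 g/mol = 124,200 g.

(b) Chlorine deficit: 9.5 − 0.2 = 9.3 ppm = 9.3 mg/L as Cl₂.
(b) Cl₂ equivalent needed: 9.3 mg/L × 813,000 L = 7,561,000 mg = 7561 g.
(b) Product at 77.6% available chlorine: 7561 / 0.776 = 9743 g.

(a) 124 kg; (b) 9.74 kg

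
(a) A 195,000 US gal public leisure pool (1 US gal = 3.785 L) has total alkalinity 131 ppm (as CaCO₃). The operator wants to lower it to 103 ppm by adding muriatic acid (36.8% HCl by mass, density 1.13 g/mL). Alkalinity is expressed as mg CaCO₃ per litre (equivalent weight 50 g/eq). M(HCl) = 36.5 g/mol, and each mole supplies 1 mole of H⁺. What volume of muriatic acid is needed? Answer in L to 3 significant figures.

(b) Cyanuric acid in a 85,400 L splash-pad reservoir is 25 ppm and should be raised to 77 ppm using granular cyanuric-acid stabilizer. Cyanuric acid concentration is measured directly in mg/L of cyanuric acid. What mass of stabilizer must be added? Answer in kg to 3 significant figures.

(a) 36.3 L; (b) 4.44 kg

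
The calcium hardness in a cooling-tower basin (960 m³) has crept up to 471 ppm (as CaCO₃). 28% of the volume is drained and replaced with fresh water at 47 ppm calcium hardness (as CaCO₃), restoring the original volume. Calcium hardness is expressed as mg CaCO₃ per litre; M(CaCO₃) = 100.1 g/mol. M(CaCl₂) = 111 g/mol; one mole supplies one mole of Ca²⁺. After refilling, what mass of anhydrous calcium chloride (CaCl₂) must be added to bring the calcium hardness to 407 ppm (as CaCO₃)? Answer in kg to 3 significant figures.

Volume: 960 m³ = 960,000 L.
After draining 28% and refilling: 471 × 0.72 + 47 × 0.28 = 352.28 ppm.
Deficit to target: 407 − 352.28 = 54.72 mg/L.
As CaCO₃: 54.72 mg/L × 960,000 L = 52,530 g; ÷ 100.1 = 524.8 mol Ca²⁺.
Mass: 524.8 × 111 = 58,250 g.

58.3 kg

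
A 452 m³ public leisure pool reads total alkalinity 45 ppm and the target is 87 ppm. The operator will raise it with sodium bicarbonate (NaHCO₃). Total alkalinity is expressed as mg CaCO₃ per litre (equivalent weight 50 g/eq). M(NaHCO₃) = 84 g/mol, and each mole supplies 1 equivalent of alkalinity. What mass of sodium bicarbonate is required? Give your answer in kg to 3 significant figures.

31.9 kg

Volume: 452 m³ = 452,000 L.
Alkalinity to add: (87 − 45) = 42 mg/L as CaCO₃ × 452,000 L = 18,980 g as CaCO₃.
Equivalents: 18,980 g ÷ 50 g/eq = 379.7 eq.
NaHCO₃ supplies 1 eq per mole → 379.7 mol.
Mass: 379.7 mol × 84 g/mol = 31,890 g.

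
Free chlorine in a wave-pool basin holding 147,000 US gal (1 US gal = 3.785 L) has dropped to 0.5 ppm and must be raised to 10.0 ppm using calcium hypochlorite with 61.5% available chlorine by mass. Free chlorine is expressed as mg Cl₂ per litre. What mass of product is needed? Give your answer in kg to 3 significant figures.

8.59 kg

Volume: 147,000 US gal × 3.785 L/gal = 556,395 L.
Chlorine deficit: 10.0 − 0.5 = 9.5 ppm = 9.5 mg/L as Cl₂.
Cl₂ equivalent needed: 9.5 mg/L × 556,395 L = 5,286,000 mg = 5286 g.
Product at 61.5% available chlorine: 5286 / 0.615 = 8595 g.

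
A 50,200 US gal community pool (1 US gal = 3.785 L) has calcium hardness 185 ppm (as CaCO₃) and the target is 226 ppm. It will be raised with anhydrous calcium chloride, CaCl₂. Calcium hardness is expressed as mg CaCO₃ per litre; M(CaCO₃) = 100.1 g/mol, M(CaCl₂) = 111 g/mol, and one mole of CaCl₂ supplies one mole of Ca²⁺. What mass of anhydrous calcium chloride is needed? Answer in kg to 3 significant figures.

8.64 kg

Volume: 50,200 US gal × 3.785 L/gal = 190,007 L.
Hardness to add: (226 − 185) = 41 mg/L as CaCO₃ × 190,007 L = 7790 g as CaCO₃.
Moles of Ca²⁺ (1 mol Ca²⁺ ≡ 1 mol CaCO₃): 7790 / 100.1 g/mol = 77.83 mol.
Mass of CaCl₂: 77.83 × 111 = 8639 g.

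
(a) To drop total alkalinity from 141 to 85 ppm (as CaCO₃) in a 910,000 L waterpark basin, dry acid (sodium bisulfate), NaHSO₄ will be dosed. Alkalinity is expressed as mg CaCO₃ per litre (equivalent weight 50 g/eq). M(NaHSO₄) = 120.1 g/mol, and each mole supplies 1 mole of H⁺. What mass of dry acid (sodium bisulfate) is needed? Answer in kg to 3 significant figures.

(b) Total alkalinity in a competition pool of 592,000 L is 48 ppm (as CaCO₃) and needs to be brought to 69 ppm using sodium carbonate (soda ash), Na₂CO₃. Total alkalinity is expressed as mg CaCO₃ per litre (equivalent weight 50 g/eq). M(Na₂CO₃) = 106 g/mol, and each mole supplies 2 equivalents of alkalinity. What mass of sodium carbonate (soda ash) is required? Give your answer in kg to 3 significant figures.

(a) Alkalinity to neutralize: (141 − 85) = 56 mg/L as CaCO₃ × 910,000 L = 50,960 g as CaCO₃.
(a) Equivalents of H⁺ required: 50,960 ÷ 50 g/eq = 1019 eq = 1019 mol NaHSO₄.
(a) Mass of NaHSO₄: 1019 × 120.1 = 122,400 g.

(b) Alkalinity to add: (69 − 48) = 21 mg/L as CaCO₃ × 592,000 L = 12,430 g as CaCO₃.
(b) Equivalents: 12,430 g ÷ 50 g/eq = 248.6 eq.
(b) Each mole of Na₂CO₃ supplies 2 eq, so 248.6 / 2 = 124.3 mol.
(b) Mass: 124.3 mol × 106 g/mol = 13,180 g.

(a) 122 kg; (b) 13.2 kg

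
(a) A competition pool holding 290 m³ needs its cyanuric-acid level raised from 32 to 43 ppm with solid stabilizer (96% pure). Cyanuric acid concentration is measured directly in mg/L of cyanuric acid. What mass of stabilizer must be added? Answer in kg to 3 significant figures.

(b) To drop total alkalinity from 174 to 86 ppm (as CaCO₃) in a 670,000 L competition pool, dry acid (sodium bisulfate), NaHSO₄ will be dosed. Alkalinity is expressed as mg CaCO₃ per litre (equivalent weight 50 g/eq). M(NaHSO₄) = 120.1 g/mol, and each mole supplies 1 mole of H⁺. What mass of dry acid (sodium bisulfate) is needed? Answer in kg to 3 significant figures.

(a) 3.32 kg; (b) 142 kg

(a) Volume: 290 m³ = 290,000 L.
(a) CYA to add: (43 − 32) = 11 mg/L × 290,000 L = 3190 g cyanuric acid.
(a) At 96% purity: 3190 / 0.96 = 3323 g product.

(b) Alkalinity to neutralize: (174 − 86) = 88 mg/L as CaCO₃ × 670,000 L = 58,960 g as CaCO₃.
(b) Equivalents of H⁺ required: 58,960 ÷ 50 g/eq = 1179 eq = 1179 mol NaHSO₄.
(b) Mass of NaHSO₄: 1179 × 120.1 = 141,600 g.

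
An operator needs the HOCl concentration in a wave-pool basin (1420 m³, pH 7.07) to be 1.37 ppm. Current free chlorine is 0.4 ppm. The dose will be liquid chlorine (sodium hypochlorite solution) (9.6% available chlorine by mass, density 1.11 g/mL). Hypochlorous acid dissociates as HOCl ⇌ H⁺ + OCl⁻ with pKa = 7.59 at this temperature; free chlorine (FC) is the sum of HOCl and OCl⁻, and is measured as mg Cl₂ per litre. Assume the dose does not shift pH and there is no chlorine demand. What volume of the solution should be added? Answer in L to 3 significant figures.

Volume: 1420 m³ = 1,420,000 L.
[OCl⁻]/[HOCl] = 10^(pH − pKa) = 10^(7.07 − 7.59) = 0.302; fraction as HOCl = 1/(1 + 0.302) = 0.7681.
Free chlorine required for 1.37 ppm HOCl: 1.37 / 0.7681 = 1.784 ppm.
FC to add: 1.784 − 0.4 = 1.384 mg/L as Cl₂.
Cl₂ equivalent: 1.384 mg/L × 1,420,000 L = 1965 g.
Product at 9.6% available Cl: 1965 / 0.096 = 20,470 g.
Volume: 20,470 g ÷ 1.11 g/mL = 18,440 mL.

18.4 L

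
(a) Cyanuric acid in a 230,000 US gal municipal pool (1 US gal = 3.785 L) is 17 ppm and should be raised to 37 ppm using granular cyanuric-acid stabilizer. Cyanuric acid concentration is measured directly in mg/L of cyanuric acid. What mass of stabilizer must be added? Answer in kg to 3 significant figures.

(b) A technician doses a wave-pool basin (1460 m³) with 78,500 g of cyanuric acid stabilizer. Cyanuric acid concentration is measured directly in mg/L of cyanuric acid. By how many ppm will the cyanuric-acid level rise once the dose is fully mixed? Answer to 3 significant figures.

(a) 17.4 kg; (b) 53.8 ppm

(a) Volume: 230,000 US gal × 3.785 L/gal = 870,550 L.
(a) CYA to add: (37 − 17) = 20 mg/L × 870,550 L = 17,410 g cyanuric acid.

(b) Volume: 1460 m³ = 1,460,000 L.
(b) Rise: 78,500 g / 1,460,000 L × 1000 = 53.77 mg/L.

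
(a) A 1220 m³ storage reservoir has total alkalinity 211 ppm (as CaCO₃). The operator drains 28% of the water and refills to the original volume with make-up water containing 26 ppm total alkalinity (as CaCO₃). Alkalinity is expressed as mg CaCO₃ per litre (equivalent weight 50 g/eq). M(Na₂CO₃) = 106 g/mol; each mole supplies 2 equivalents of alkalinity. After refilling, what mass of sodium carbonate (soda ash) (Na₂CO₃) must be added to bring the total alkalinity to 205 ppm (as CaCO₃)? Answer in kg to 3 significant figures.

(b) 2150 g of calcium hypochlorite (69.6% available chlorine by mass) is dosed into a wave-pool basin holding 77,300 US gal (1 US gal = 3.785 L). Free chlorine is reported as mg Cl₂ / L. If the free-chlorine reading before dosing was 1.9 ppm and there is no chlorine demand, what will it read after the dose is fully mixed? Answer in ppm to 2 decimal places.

(a) Volume: 1220 m³ = 1,220,000 L.
(a) After draining 28% and refilling: 211 × 0.72 + 26 × 0.28 = 159.2 ppm.
(a) Deficit to target: 205 − 159.2 = 45.8 mg/L.
(a) As CaCO₃: 45.8 mg/L × 1,220,000 L = 55,880 g; ÷ 50 g/eq ÷ 2 = 558.8 mol Na₂CO₃.
(a) Mass: 558.8 × 106 = 59,230 g.

(b) Volume: 77,300 US gal × 3.785 L/gal = 292,580 L.
(b) Available chlorine delivered: 2150 g × 0.696 = 1496 g as Cl₂.
(b) Concentration rise: 1496 g / 292,580 L = 5.114 mg/L = 5.11 ppm.
(b) Final FC: 1.9 + 5.11 = 7.01 ppm.

(a) 59.2 kg; (b) 7.01 ppm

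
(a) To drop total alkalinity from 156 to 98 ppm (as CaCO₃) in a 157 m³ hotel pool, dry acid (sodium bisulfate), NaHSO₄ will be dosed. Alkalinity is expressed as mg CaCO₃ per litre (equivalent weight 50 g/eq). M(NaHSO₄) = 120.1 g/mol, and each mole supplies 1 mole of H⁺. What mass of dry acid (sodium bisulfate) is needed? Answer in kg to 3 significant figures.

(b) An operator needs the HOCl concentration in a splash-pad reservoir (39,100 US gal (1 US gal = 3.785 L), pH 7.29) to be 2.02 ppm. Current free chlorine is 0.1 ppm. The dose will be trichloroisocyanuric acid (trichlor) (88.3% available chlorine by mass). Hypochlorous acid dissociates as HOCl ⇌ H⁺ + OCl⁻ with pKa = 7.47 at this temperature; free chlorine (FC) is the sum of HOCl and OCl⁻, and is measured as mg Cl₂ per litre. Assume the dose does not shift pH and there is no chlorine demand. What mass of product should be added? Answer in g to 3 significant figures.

(a) Volume: 157 m³ = 157,000 L.
(a) Alkalinity to neutralize: (156 − 98) = 58 mg/L as CaCO₃ × 157,000 L = 9106 g as CaCO₃.
(a) Equivalents of H⁺ required: 9106 ÷ 50 g/eq = 182.1 eq = 182.1 mol NaHSO₄.
(a) Mass of NaHSO₄: 182.1 × 120.1 = 21,870 g.

(b) Volume: 39,100 US gal × 3.785 L/gal = 147,994 L.
(b) [OCl⁻]/[HOCl] = 10^(pH − pKa) = 10^(7.29 − 7.47) = 0.6607; fraction as HOCl = 1/(1 + 0.6607) = 0.6022.
(b) Free chlorine required for 2.02 ppm HOCl: 2.02 / 0.6022 = 3.355 ppm.
(b) FC to add: 3.355 − 0.1 = 3.255 mg/L as Cl₂.
(b) Cl₂ equivalent: 3.255 mg/L × 147,994 L = 481.7 g.
(b) Product at 88.3% available Cl: 481.7 / 0.883 = 545.5 g.

(a) 21.9 kg; (b) 545 g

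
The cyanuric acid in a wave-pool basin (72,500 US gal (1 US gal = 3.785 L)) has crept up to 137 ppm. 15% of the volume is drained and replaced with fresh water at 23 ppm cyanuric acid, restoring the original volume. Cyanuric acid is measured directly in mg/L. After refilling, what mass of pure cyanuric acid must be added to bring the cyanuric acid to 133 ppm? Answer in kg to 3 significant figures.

3.59 kg

Volume: 72,500 US gal × 3.785 L/gal = 274,412 L.
After draining 15% and refilling: 137 × 0.85 + 23 × 0.15 = 119.9 ppm.
Deficit to target: 133 − 119.9 = 13.1 mg/L.
Mass: 13.1 mg/L × 274,412 L = 3595 g cyanuric acid.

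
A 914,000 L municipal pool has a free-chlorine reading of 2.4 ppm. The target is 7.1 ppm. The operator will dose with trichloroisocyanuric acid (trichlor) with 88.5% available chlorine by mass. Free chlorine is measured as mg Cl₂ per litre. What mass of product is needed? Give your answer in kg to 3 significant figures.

4.85 kg

Chlorine deficit: 7.1 − 2.4 = 4.7 ppm = 4.7 mg/L as Cl₂.
Cl₂ equivalent needed: 4.7 mg/L × 914,000 L = 4,296,000 mg = 4296 g.
Product at 88.5% available chlorine: 4296 / 0.885 = 4854 g.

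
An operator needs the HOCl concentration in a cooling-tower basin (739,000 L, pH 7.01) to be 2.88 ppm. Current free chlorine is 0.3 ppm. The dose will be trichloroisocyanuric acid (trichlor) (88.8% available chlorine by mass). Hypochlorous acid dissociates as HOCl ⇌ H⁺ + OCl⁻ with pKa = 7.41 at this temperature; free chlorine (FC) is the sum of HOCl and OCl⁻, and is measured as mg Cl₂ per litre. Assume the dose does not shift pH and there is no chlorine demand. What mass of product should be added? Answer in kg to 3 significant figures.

3.10 kg

[OCl⁻]/[HOCl] = 10^(pH − pKa) = 10^(7.01 − 7.41) = 0.3981; fraction as HOCl = 1/(1 + 0.3981) = 0.7153.
Free chlorine required for 2.88 ppm HOCl: 2.88 / 0.7153 = 4.027 ppm.
FC to add: 4.027 − 0.3 = 3.727 mg/L as Cl₂.
Cl₂ equivalent: 3.727 mg/L × 739,000 L = 2754 g.
Product at 88.8% available Cl: 2754 / 0.888 = 3101 g.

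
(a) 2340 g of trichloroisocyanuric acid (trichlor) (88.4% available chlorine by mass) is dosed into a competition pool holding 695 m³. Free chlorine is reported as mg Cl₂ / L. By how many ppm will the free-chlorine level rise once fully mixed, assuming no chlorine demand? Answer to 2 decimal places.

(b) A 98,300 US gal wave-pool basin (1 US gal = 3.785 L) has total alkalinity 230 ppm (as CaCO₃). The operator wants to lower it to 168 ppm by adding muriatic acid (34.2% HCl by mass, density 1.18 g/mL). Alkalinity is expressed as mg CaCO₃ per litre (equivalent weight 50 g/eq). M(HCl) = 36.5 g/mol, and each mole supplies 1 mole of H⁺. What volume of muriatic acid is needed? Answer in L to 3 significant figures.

(a) 2.98 ppm; (b) 41.7 L

(a) Volume: 695 m³ = 695,000 L.
(a) Available chlorine delivered: 2340 g × 0.884 = 2069 g as Cl₂.
(a) Concentration rise: 2069 g / 695,000 L = 2.976 mg/L = 2.98 ppm.

(b) Volume: 98,300 US gal × 3.785 L/gal = 372,066 L.
(b) Alkalinity to neutralize: (230 − 168) = 62 mg/L as CaCO₃ × 372,066 L = 23,070 g as CaCO₃.
(b) Equivalents of H⁺ required: 23,070 ÷ 50 g/eq = 461.4 eq = 461.4 mol HCl.
(b) Mass of HCl: 461.4 × 36.5 = 16,840 g.
(b) Mass of 34.2% solution: 16,840 / 0.342 = 49,240 g.
(b) Volume: 49,240 g ÷ 1.18 g/mL = 41,730 mL.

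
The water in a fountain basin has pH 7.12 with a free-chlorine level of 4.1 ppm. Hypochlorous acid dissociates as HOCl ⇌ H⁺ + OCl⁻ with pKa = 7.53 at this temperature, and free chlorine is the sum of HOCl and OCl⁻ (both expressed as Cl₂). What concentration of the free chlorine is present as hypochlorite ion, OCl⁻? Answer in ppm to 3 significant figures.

[OCl⁻]/[HOCl] = 10^(pH − pKa) = 10^(7.12 − 7.53) = 10^-0.41 = 0.389.
Fraction as HOCl = 1 / (1 + 0.389) = 0.7199.
OCl⁻ = (1 − 0.7199) × 4.1 ppm = 1.148 ppm.

1.15 ppm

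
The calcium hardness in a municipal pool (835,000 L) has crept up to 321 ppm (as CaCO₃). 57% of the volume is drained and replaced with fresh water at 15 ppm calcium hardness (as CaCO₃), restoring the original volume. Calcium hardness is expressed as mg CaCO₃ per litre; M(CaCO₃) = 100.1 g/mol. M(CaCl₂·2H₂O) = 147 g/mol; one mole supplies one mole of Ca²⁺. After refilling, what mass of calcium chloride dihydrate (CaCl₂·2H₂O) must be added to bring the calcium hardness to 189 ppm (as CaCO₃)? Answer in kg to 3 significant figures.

52.0 kg

After draining 57% and refilling: 321 × 0.43 + 15 × 0.57 = 146.58 ppm.
Deficit to target: 189 − 146.58 = 42.42 mg/L.
As CaCO₃: 42.42 mg/L × 835,000 L = 35,420 g; ÷ 100.1 = 353.9 mol Ca²⁺.
Mass: 353.9 × 147 = 52,020 g.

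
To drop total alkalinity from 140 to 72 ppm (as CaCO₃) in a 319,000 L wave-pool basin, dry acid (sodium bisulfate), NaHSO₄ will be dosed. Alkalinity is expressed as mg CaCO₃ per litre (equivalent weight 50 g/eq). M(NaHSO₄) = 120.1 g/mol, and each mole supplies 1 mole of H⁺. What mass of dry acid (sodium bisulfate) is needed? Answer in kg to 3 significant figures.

52.1 kg

Alkalinity to neutralize: (140 − 72) = 68 mg/L as CaCO₃ × 319,000 L = 21,690 g as CaCO₃.
Equivalents of H⁺ required: 21,690 ÷ 50 g/eq = 433.8 eq = 433.8 mol NaHSO₄.
Mass of NaHSO₄: 433.8 × 120.1 = 52,100 g.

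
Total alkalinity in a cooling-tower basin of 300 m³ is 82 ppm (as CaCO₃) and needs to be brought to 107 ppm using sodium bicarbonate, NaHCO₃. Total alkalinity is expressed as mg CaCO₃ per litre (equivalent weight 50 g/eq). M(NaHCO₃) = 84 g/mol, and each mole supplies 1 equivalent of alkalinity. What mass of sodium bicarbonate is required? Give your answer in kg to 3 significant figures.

Volume: 300 m³ = 300,000 L.
Alkalinity to add: (107 − 82) = 25 mg/L as CaCO₃ × 300,000 L = 7500 g as CaCO₃.
Equivalents: 7500 g ÷ 50 g/eq = 150 eq.
NaHCO₃ supplies 1 eq per mole → 150 mol.
Mass: 150 mol × 84 g/mol = 12,600 g.

12.6 kg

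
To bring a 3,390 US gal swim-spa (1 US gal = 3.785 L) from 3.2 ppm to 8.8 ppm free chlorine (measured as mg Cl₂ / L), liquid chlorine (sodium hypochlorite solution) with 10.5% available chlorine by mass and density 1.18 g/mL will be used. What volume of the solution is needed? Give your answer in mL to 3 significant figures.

Volume: 3,390 US gal × 3.785 L/gal = 12,831 L.
Chlorine deficit: 8.8 − 3.2 = 5.6 ppm = 5.6 mg/L as Cl₂.
Cl₂ equivalent needed: 5.6 mg/L × 12,831 L = 71,850 mg = 71.85 g.
Product at 10.5% available chlorine: 71.85 / 0.105 = 684.3 g.
Volume at density 1.18 g/mL: 684.3 g ÷ 1.18 g/mL = 579.9 mL.

580 mL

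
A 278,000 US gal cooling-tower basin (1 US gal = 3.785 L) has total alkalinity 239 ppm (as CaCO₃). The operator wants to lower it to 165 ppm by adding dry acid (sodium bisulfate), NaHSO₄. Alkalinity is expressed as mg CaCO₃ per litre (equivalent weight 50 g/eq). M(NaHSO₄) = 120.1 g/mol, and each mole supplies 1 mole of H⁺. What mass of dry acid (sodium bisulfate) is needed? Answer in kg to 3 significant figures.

Volume: 278,000 US gal × 3.785 L/gal = 1,052,230 L.
Alkalinity to neutralize: (239 − 165) = 74 mg/L as CaCO₃ × 1,052,230 L = 77,870 g as CaCO₃.
Equivalents of H⁺ required: 77,870 ÷ 50 g/eq = 1557 eq = 1557 mol NaHSO₄.
Mass of NaHSO₄: 1557 × 120.1 = 187,000 g.

187 kg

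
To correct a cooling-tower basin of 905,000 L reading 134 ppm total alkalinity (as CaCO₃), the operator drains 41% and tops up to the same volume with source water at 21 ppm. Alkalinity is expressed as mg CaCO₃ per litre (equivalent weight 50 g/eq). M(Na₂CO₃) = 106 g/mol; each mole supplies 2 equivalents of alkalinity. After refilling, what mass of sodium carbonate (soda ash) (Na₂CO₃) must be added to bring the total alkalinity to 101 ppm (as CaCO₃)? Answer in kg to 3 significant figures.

After draining 41% and refilling: 134 × 0.59 + 21 × 0.41 = 87.67 ppm.
Deficit to target: 101 − 87.67 = 13.33 mg/L.
As CaCO₃: 13.33 mg/L × 905,000 L = 12,060 g; ÷ 50 g/eq ÷ 2 = 120.6 mol Na₂CO₃.
Mass: 120.6 × 106 = 12,790 g.

12.8 kg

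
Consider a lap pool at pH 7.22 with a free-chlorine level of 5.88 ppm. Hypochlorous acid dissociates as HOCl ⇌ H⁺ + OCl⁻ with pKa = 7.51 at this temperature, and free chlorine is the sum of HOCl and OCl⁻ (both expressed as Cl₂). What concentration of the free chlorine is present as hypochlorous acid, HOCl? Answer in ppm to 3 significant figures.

3.89 ppm

[OCl⁻]/[HOCl] = 10^(pH − pKa) = 10^(7.22 − 7.51) = 10^-0.29 = 0.5129.
Fraction as HOCl = 1 / (1 + 0.5129) = 0.661.
HOCl = 0.661 × 5.88 ppm = 3.887 ppm.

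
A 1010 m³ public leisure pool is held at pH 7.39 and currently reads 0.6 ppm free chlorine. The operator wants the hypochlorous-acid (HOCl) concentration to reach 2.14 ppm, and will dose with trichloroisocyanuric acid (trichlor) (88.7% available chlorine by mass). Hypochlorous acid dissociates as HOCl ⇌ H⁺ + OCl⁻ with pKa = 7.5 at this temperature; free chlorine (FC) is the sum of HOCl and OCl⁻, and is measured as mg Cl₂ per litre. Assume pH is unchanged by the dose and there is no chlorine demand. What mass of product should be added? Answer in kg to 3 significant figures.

Volume: 1010 m³ = 1,010,000 L.
[OCl⁻]/[HOCl] = 10^(pH − pKa) = 10^(7.39 − 7.5) = 0.7762; fraction as HOCl = 1/(1 + 0.7762) = 0.563.
Free chlorine required for 2.14 ppm HOCl: 2.14 / 0.563 = 3.801 ppm.
FC to add: 3.801 − 0.6 = 3.201 mg/L as Cl₂.
Cl₂ equivalent: 3.201 mg/L × 1,010,000 L = 3233 g.
Product at 88.7% available Cl: 3233 / 0.887 = 3645 g.

3.65 kg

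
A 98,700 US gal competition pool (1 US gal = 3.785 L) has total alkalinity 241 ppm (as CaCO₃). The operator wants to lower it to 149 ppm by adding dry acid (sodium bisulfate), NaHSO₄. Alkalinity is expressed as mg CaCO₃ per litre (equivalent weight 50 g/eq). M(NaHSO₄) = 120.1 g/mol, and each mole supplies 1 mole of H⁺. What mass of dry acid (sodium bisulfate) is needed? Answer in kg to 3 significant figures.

82.6 kg

Volume: 98,700 US gal × 3.785 L/gal = 373,580 L.
Alkalinity to neutralize: (241 − 149) = 92 mg/L as CaCO₃ × 373,580 L = 34,370 g as CaCO₃.
Equivalents of H⁺ required: 34,370 ÷ 50 g/eq = 687.4 eq = 687.4 mol NaHSO₄.
Mass of NaHSO₄: 687.4 × 120.1 = 82,560 g.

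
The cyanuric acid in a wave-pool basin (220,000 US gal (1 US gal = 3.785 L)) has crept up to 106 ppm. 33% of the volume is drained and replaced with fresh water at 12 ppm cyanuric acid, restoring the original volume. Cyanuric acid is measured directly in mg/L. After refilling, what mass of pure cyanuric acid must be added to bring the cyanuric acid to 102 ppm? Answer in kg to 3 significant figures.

22.5 kg

Volume: 220,000 US gal × 3.785 L/gal = 832,700 L.
After draining 33% and refilling: 106 × 0.67 + 12 × 0.33 = 74.98 ppm.
Deficit to target: 102 − 74.98 = 27.02 mg/L.
Mass: 27.02 mg/L × 832,700 L = 22,500 g cyanuric acid.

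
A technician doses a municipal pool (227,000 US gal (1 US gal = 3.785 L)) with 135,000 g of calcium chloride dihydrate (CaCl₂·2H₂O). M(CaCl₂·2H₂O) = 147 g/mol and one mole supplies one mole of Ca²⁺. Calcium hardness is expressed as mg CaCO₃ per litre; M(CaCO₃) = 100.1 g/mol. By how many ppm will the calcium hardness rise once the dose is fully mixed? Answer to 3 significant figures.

107 ppm

Volume: 227,000 US gal × 3.785 L/gal = 859,195 L.
Moles of Ca²⁺: 135,000 g ÷ 147 g/mol = 918.4 mol.
As CaCO₃: 918.4 mol × 100.1 g/mol = 91,930 g.
Rise: 91,930 g / 859,195 L × 1000 = 107 mg/L.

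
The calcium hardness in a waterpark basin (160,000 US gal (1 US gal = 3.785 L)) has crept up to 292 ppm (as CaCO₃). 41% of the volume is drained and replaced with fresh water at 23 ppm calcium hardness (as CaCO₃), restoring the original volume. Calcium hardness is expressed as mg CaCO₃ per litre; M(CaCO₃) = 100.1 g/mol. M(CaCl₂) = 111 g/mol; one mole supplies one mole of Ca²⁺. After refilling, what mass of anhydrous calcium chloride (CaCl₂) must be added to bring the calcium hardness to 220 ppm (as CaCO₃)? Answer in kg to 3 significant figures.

Volume: 160,000 US gal × 3.785 L/gal = 605,600 L.
After draining 41% and refilling: 292 × 0.59 + 23 × 0.41 = 181.71 ppm.
Deficit to target: 220 − 181.71 = 38.29 mg/L.
As CaCO₃: 38.29 mg/L × 605,600 L = 23,190 g; ÷ 100.1 = 231.7 mol Ca²⁺.
Mass: 231.7 × 111 = 25,710 g.

25.7 kg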